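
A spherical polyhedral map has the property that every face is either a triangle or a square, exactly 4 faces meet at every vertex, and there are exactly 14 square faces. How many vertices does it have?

20

Let x be the number of triangles; then F = 14 + x.
Edge–face incidences: 2E = 4·14 + 3·x = 56 + 3x.
Every vertex has degree 4, so 4V = 2E.
Euler: V − E + F = 2 ⇒ (2E)/4 − E + (14 + x) = 2.
Multiply by 8: 2·(2E) − 4·(2E) + 8·(14 + x) = 16, i.e. 112 + 8x − 2·(56 + 3x) = 16.
Collecting terms: 2x = 16, so x = 8.
Then 2E = 56 + 3·8 = 80, so E = 40, V = 2E/4 = 20, F = 14 + 8 = 22.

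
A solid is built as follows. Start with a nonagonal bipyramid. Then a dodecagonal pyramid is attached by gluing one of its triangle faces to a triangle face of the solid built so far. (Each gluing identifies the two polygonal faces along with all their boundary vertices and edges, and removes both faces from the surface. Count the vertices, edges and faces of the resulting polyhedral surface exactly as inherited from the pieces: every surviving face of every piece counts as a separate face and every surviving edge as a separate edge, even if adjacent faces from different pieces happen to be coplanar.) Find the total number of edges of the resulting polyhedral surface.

48

A nonagonal bipyramid: V=11, E=27, F=18.
Attach a dodecagonal pyramid (V=13, E=24, F=13) along a 3-gon: merge 3 vertices and 3 edges, delete both glued faces → V=21, E=48, F=29.
Check: V − E + F = 21 − 48 + 29 = 2.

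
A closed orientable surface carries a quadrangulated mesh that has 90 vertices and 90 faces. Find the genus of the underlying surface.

1

Every face is a square, so 2E = 4·90 = 360, giving E = 180.
χ = V − E + F = 90 − 180 + 90 = 0.
For a closed orientable surface χ = 2 − 2g, so g = (2 − (0))/2 = 1.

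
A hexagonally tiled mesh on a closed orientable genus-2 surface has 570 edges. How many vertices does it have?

378

χ = 2 − 2·2 = -2, and every face is a hexagon so 6F = 2E.
F = 2E/6 = 190. Then V = -2 + E − F = -2 + 570 − 190 = 378.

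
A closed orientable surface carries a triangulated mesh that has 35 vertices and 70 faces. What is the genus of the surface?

Every face is a triangle, so 2E = 3·70 = 210, giving E = 105.
χ = V − E + F = 35 − 105 + 70 = 0.
For a closed orientable surface χ = 2 − 2g, so g = (2 − (0))/2 = 1.

1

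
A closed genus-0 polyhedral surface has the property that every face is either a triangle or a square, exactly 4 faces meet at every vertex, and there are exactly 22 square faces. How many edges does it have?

Let x be the number of triangles; then F = 22 + x.
Edge–face incidences: 2E = 4·22 + 3·x = 88 + 3x.
Every vertex has degree 4, so 4V = 2E.
Euler: V − E + F = 2 ⇒ (2E)/4 − E + (22 + x) = 2.
Multiply by 8: 2·(2E) − 4·(2E) + 8·(22 + x) = 16, i.e. 176 + 8x − 2·(88 + 3x) = 16.
Collecting terms: 2x = 16, so x = 8.
Then 2E = 88 + 3·8 = 112, so E = 56, V = 2E/4 = 28, F = 22 + 8 = 30.

56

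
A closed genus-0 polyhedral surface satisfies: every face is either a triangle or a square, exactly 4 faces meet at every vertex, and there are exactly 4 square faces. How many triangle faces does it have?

Let x be the number of triangles; then F = 4 + x.
Edge–face incidences: 2E = 4·4 + 3·x = 16 + 3x.
Every vertex has degree 4, so 4V = 2E.
Euler: V − E + F = 2 ⇒ (2E)/4 − E + (4 + x) = 2.
Multiply by 8: 2·(2E) − 4·(2E) + 8·(4 + x) = 16, i.e. 32 + 8x − 2·(16 + 3x) = 16.
Collecting terms: 2x = 16, so x = 8.
Then 2E = 16 + 3·8 = 40, so E = 20, V = 2E/4 = 10, F = 4 + 8 = 12.

8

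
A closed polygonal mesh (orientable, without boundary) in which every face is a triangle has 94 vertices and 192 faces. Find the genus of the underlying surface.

2

Every face is a triangle, so 2E = 3·192 = 576, giving E = 288.
χ = V − E + F = 94 − 288 + 192 = -2.
For a closed orientable surface χ = 2 − 2g, so g = (2 − (-2))/2 = 2.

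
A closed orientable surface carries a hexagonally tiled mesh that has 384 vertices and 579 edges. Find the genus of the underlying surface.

Every face is a hexagon and each edge borders two faces, so 6F = 2·579, giving F = 193.
χ = V − E + F = 384 − 579 + 193 = -2.
For a closed orientable surface χ = 2 − 2g, so g = (2 − (-2))/2 = 2.

2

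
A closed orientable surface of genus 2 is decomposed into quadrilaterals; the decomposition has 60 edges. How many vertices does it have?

χ = 2 − 2·2 = -2, and every face is a square so 4F = 2E.
F = 2E/4 = 30. Then V = -2 + E − F = -2 + 60 − 30 = 28.

28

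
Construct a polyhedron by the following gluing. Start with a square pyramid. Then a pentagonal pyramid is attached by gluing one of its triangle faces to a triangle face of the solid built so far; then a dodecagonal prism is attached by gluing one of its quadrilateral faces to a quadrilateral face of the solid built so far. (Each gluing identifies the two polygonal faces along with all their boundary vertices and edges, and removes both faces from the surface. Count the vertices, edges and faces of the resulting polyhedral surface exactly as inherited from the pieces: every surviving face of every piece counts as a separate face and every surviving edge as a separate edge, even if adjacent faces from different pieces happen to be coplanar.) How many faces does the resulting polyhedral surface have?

21

A square pyramid: V=5, E=8, F=5.
Attach a pentagonal pyramid (V=6, E=10, F=6) along a 3-gon: merge 3 vertices and 3 edges, delete both glued faces → V=8, E=15, F=9.
Attach a dodecagonal prism (V=24, E=36, F=14) along a 4-gon: merge 4 vertices and 4 edges, delete both glued faces → V=28, E=47, F=21.
Check: V − E + F = 28 − 47 + 21 = 2.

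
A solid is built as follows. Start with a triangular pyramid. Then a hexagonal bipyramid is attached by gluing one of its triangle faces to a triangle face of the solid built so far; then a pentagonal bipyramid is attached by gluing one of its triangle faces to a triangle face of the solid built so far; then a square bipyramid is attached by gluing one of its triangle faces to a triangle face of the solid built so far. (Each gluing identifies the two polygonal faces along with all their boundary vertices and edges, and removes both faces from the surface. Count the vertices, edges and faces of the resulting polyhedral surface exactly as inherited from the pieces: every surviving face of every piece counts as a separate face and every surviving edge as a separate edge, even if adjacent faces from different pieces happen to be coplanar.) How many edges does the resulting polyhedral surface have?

A triangular pyramid: V=4, E=6, F=4.
Attach a hexagonal bipyramid (V=8, E=18, F=12) along a 3-gon: merge 3 vertices and 3 edges, delete both glued faces → V=9, E=21, F=14.
Attach a pentagonal bipyramid (V=7, E=15, F=10) along a 3-gon: merge 3 vertices and 3 edges, delete both glued faces → V=13, E=33, F=22.
Attach a square bipyramid (V=6, E=12, F=8) along a 3-gon: merge 3 vertices and 3 edges, delete both glued faces → V=16, E=42, F=28.
Check: V − E + F = 16 − 42 + 28 = 2.

42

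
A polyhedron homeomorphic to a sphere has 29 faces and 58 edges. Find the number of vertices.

Here V − E + F = 2.
V = 2 + E − F = 2 + 58 − 29 = 31.

31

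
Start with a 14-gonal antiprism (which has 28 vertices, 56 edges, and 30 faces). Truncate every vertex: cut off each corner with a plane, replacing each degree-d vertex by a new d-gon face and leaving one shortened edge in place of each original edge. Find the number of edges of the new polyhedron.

168

Truncation replaces each original edge-end by a new vertex, so V′ = 2E = 112.
Each original edge survives, and each old vertex of degree d contributes d new edges; summing degrees gives Σd = 2E, so E′ = E + 2E = 3E = 168.
Each original face survives and each original vertex becomes one new face: F′ = F + V = 58.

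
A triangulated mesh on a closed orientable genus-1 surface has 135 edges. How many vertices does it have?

χ = 2 − 2·1 = 0, and every face is a triangle so 3F = 2E.
F = 2E/3 = 90. Then V = 0 + E − F = 0 + 135 − 90 = 45.

45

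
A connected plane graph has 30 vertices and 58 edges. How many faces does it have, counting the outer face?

30

Euler's formula for a connected plane graph: V − E + F = 2, so F = 2 − 30 + 58 = 30.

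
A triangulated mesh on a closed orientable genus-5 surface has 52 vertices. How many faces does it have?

χ = 2 − 2·5 = -8, and every face is a triangle so 3F = 2E.
V − E + F = -8 with E = 3F/2 gives 52 − (3/2 − 1)·F = -8, so F = 120 and E = 180.

120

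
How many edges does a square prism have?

12

A prism on an n-gon has two n-gon bases and n rectangular sides: V = 2·4 = 8, E = 3·4 = 12, F = 4 + 2 = 6.
Check: V − E + F = 8 − 12 + 6 = 2.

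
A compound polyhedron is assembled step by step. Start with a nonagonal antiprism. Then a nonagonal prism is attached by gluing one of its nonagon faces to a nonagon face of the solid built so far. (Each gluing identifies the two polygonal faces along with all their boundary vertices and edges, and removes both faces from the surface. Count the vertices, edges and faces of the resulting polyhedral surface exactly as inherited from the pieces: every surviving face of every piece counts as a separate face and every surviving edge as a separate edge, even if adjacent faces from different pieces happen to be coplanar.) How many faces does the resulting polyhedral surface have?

29

A nonagonal antiprism: V=18, E=36, F=20.
Attach a nonagonal prism (V=18, E=27, F=11) along a 9-gon: merge 9 vertices and 9 edges, delete both glued faces → V=27, E=54, F=29.
Check: V − E + F = 27 − 54 + 29 = 2.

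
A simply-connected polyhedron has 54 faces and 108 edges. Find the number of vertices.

56

Here V − E + F = 2.
V = 2 + E − F = 2 + 108 − 54 = 56.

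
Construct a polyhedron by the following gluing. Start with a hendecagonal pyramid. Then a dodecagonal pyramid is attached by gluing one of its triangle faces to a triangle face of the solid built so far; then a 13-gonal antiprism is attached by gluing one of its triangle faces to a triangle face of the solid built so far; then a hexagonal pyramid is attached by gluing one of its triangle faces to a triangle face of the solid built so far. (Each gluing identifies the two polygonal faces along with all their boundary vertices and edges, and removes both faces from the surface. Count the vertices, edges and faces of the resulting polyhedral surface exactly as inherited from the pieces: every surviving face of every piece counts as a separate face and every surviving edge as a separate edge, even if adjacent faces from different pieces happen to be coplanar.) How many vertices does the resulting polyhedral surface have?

A hendecagonal pyramid: V=12, E=22, F=12.
Attach a dodecagonal pyramid (V=13, E=24, F=13) along a 3-gon: merge 3 vertices and 3 edges, delete both glued faces → V=22, E=43, F=23.
Attach a 13-gonal antiprism (V=26, E=52, F=28) along a 3-gon: merge 3 vertices and 3 edges, delete both glued faces → V=45, E=92, F=49.
Attach a hexagonal pyramid (V=7, E=12, F=7) along a 3-gon: merge 3 vertices and 3 edges, delete both glued faces → V=49, E=101, F=54.
Check: V − E + F = 49 − 101 + 54 = 2.

49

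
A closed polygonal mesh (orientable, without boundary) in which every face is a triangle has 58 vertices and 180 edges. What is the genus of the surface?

2

Every face is a triangle and each edge borders two faces, so 3F = 2·180, giving F = 120.
χ = V − E + F = 58 − 180 + 120 = -2.
For a closed orientable surface χ = 2 − 2g, so g = (2 − (-2))/2 = 2.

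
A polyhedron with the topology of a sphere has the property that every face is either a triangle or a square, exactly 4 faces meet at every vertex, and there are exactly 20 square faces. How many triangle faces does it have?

8

Let x be the number of triangles; then F = 20 + x.
Edge–face incidences: 2E = 4·20 + 3·x = 80 + 3x.
Every vertex has degree 4, so 4V = 2E.
Euler: V − E + F = 2 ⇒ (2E)/4 − E + (20 + x) = 2.
Multiply by 8: 2·(2E) − 4·(2E) + 8·(20 + x) = 16, i.e. 160 + 8x − 2·(80 + 3x) = 16.
Collecting terms: 2x = 16, so x = 8.
Then 2E = 80 + 3·8 = 104, so E = 52, V = 2E/4 = 26, F = 20 + 8 = 28.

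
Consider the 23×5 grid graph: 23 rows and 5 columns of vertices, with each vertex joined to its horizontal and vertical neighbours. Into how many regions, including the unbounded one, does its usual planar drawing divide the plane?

The grid has V = 23·5 = 115 vertices and E = 23·4 + 5·22 = 202 edges.
F = 2 − V + E = 2 − 115 + 202 = 89.

89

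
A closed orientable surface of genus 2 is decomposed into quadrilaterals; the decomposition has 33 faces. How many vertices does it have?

χ = 2 − 2·2 = -2, and every face is a square so 4F = 2E.
E = 4·33/2 = 66. Then V = -2 + E − F = -2 + 66 − 33 = 31.

31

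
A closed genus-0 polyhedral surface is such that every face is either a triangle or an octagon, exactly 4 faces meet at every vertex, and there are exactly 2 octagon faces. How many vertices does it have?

16

Let x be the number of triangles; then F = 2 + x.
Edge–face incidences: 2E = 8·2 + 3·x = 16 + 3x.
Every vertex has degree 4, so 4V = 2E.
Euler: V − E + F = 2 ⇒ (2E)/4 − E + (2 + x) = 2.
Multiply by 8: 2·(2E) − 4·(2E) + 8·(2 + x) = 16, i.e. 16 + 8x − 2·(16 + 3x) = 16.
Collecting terms: 2x − 16 = 16, so 2x = 32, so x = 16.
Then 2E = 16 + 3·16 = 64, so E = 32, V = 2E/4 = 16, F = 2 + 16 = 18.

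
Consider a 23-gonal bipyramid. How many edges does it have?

A bipyramid over an n-gon has 2n triangular faces and n + 2 vertices: V = 23 + 2 = 25, E = 3·23 = 69, F = 2·23 = 46.
Check: V − E + F = 25 − 69 + 46 = 2.

69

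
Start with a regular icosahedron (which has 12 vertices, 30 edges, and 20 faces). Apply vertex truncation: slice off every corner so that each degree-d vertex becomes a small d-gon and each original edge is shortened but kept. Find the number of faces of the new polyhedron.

32

Truncation replaces each original edge-end by a new vertex, so V′ = 2E = 60.
Each original edge survives, and each old vertex of degree d contributes d new edges; summing degrees gives Σd = 2E, so E′ = E + 2E = 3E = 90.
Each original face survives and each original vertex becomes one new face: F′ = F + V = 32.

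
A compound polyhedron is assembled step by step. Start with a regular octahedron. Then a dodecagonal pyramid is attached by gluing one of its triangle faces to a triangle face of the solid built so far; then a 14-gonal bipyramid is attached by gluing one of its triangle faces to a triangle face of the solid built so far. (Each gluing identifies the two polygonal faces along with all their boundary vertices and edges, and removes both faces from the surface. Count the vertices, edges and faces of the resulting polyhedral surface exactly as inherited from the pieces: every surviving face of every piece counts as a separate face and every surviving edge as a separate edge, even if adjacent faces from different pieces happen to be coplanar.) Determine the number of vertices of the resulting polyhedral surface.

A regular octahedron: V=6, E=12, F=8.
Attach a dodecagonal pyramid (V=13, E=24, F=13) along a 3-gon: merge 3 vertices and 3 edges, delete both glued faces → V=16, E=33, F=19.
Attach a 14-gonal bipyramid (V=16, E=42, F=28) along a 3-gon: merge 3 vertices and 3 edges, delete both glued faces → V=29, E=72, F=45.
Check: V − E + F = 29 − 72 + 45 = 2.

29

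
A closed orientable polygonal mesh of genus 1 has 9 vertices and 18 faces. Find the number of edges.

27

For a closed orientable surface of genus 1, χ = 2 − 2·1 = 0.
E = V + F − (0) = 9 + 18 − (0) = 27.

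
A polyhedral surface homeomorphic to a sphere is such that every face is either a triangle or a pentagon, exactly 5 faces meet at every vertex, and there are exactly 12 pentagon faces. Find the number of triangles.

Let x be the number of triangles; then F = 12 + x.
Edge–face incidences: 2E = 5·12 + 3·x = 60 + 3x.
Every vertex has degree 5, so 5V = 2E.
Euler: V − E + F = 2 ⇒ (2E)/5 − E + (12 + x) = 2.
Multiply by 10: 2·(2E) − 5·(2E) + 10·(12 + x) = 20, i.e. 120 + 10x − 3·(60 + 3x) = 20.
Collecting terms: x − 60 = 20, so x = 80.
Then 2E = 60 + 3·80 = 300, so E = 150, V = 2E/5 = 60, F = 12 + 80 = 92.

80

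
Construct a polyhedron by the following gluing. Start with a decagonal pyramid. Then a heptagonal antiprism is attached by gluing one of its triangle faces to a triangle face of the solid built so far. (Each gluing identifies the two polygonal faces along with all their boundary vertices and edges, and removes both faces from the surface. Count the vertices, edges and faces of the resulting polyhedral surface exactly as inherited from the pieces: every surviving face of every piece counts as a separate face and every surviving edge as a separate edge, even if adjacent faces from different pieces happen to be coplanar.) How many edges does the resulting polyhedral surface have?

A decagonal pyramid: V=11, E=20, F=11.
Attach a heptagonal antiprism (V=14, E=28, F=16) along a 3-gon: merge 3 vertices and 3 edges, delete both glued faces → V=22, E=45, F=25.
Check: V − E + F = 22 − 45 + 25 = 2.

45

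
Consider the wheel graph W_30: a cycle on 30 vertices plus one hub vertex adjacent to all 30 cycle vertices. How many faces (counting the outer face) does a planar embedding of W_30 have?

31

W_30 has V = 30 + 1 = 31 vertices and E = 2·30 = 60 edges.
By Euler's formula F = 2 − V + E = 2 − 31 + 60 = 31.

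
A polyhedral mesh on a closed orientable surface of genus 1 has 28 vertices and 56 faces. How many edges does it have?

For a closed orientable surface of genus 1, χ = 2 − 2·1 = 0.
E = V + F − (0) = 28 + 56 − (0) = 84.

84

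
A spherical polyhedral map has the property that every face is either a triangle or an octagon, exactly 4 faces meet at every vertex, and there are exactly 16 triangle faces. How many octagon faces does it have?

2

Let x be the number of octagons; then F = 16 + x.
Edge–face incidences: 2E = 3·16 + 8·x = 48 + 8x.
Every vertex has degree 4, so 4V = 2E.
Euler: V − E + F = 2 ⇒ (2E)/4 − E + (16 + x) = 2.
Multiply by 8: 2·(2E) − 4·(2E) + 8·(16 + x) = 16, i.e. 128 + 8x − 2·(48 + 8x) = 16.
Collecting terms: −8x + 32 = 16, so −8x = −16, so x = 2.
Then 2E = 48 + 8·2 = 64, so E = 32, V = 2E/4 = 16, F = 16 + 2 = 18.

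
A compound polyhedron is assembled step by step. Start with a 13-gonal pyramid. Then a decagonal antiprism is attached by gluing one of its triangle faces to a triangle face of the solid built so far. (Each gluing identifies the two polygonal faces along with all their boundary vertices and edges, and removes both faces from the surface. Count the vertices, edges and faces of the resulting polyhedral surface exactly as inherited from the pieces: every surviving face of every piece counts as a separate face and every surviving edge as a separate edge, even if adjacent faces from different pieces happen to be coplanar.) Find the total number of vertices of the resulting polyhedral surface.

31

A 13-gonal pyramid: V=14, E=26, F=14.
Attach a decagonal antiprism (V=20, E=40, F=22) along a 3-gon: merge 3 vertices and 3 edges, delete both glued faces → V=31, E=63, F=34.
Check: V − E + F = 31 − 63 + 34 = 2.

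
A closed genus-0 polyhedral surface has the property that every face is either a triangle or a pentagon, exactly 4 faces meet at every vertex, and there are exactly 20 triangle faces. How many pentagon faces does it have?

Let x be the number of pentagons; then F = 20 + x.
Edge–face incidences: 2E = 3·20 + 5·x = 60 + 5x.
Every vertex has degree 4, so 4V = 2E.
Euler: V − E + F = 2 ⇒ (2E)/4 − E + (20 + x) = 2.
Multiply by 8: 2·(2E) − 4·(2E) + 8·(20 + x) = 16, i.e. 160 + 8x − 2·(60 + 5x) = 16.
Collecting terms: −2x + 40 = 16, so −2x = −24, so x = 12.
Then 2E = 60 + 5·12 = 120, so E = 60, V = 2E/4 = 30, F = 20 + 12 = 32.

12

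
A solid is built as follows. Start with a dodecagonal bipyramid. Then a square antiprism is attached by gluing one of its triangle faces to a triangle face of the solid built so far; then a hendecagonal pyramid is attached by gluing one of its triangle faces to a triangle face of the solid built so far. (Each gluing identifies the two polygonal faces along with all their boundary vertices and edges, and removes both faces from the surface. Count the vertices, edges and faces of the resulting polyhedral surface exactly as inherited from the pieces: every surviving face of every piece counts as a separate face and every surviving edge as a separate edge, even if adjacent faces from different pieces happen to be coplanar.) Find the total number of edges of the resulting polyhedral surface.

A dodecagonal bipyramid: V=14, E=36, F=24.
Attach a square antiprism (V=8, E=16, F=10) along a 3-gon: merge 3 vertices and 3 edges, delete both glued faces → V=19, E=49, F=32.
Attach a hendecagonal pyramid (V=12, E=22, F=12) along a 3-gon: merge 3 vertices and 3 edges, delete both glued faces → V=28, E=68, F=42.
Check: V − E + F = 28 − 68 + 42 = 2.

68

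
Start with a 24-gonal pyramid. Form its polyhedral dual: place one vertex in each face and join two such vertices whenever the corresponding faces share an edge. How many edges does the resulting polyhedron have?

48

The base solid has V = 25, E = 48, F = 25.
The dual swaps V and F and preserves E: V′ = F = 25, E′ = E = 48, F′ = V = 25.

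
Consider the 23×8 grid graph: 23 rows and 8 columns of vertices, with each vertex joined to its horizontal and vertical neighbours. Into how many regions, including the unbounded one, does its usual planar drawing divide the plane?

The grid has V = 23·8 = 184 vertices and E = 23·7 + 8·22 = 337 edges.
F = 2 − V + E = 2 − 184 + 337 = 155.

155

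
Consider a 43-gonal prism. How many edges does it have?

A prism on an n-gon has two n-gon bases and n rectangular sides: V = 2·43 = 86, E = 3·43 = 129, F = 43 + 2 = 45.

129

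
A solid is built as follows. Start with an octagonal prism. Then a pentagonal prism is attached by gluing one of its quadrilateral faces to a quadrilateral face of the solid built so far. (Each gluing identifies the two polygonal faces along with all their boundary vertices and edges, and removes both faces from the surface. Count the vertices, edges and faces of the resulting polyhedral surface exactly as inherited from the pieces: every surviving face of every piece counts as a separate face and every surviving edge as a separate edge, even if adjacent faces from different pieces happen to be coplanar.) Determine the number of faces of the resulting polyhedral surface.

15

An octagonal prism: V=16, E=24, F=10.
Attach a pentagonal prism (V=10, E=15, F=7) along a 4-gon: merge 4 vertices and 4 edges, delete both glued faces → V=22, E=35, F=15.
Check: V − E + F = 22 − 35 + 15 = 2.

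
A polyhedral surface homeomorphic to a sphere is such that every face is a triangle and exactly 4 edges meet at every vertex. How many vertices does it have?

Each face has 3 edges and each edge borders two faces, so 2E = 3F.
Each vertex has degree 4, so 4V = 2E and hence V = 3F/4.
Euler: V − E + F = 2 ⇒ (3F/4) − (3F/2) + F = 2.
Multiply by 8: (6 − 12 + 8)F = 16, i.e. 2F = 16.
So F = 8, E = 3·8/2 = 12, V = 3·8/4 = 6.

6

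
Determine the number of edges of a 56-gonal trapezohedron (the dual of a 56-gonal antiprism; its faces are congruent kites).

The n-trapezohedron (dual of the n-antiprism) has V = 2·56 + 2 = 114, E = 4·56 = 224, F = 2·56 = 112.

224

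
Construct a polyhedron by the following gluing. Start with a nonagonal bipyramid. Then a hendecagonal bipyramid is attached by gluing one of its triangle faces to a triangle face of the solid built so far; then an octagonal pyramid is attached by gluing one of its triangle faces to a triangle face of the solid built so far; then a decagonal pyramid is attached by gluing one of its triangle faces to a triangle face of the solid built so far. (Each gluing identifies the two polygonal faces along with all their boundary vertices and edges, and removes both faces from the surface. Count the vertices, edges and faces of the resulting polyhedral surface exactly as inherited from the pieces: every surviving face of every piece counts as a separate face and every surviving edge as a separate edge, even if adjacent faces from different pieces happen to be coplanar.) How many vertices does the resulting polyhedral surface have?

A nonagonal bipyramid: V=11, E=27, F=18.
Attach a hendecagonal bipyramid (V=13, E=33, F=22) along a 3-gon: merge 3 vertices and 3 edges, delete both glued faces → V=21, E=57, F=38.
Attach an octagonal pyramid (V=9, E=16, F=9) along a 3-gon: merge 3 vertices and 3 edges, delete both glued faces → V=27, E=70, F=45.
Attach a decagonal pyramid (V=11, E=20, F=11) along a 3-gon: merge 3 vertices and 3 edges, delete both glued faces → V=35, E=87, F=54.
Check: V − E + F = 35 − 87 + 54 = 2.

35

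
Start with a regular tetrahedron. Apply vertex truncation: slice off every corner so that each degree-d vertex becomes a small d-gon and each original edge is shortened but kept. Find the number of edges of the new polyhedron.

18

The base solid has V = 4, E = 6, F = 4.
Truncation replaces each original edge-end by a new vertex, so V′ = 2E = 12.
Each original edge survives, and each old vertex of degree d contributes d new edges; summing degrees gives Σd = 2E, so E′ = E + 2E = 3E = 18.
Each original face survives and each original vertex becomes one new face: F′ = F + V = 8.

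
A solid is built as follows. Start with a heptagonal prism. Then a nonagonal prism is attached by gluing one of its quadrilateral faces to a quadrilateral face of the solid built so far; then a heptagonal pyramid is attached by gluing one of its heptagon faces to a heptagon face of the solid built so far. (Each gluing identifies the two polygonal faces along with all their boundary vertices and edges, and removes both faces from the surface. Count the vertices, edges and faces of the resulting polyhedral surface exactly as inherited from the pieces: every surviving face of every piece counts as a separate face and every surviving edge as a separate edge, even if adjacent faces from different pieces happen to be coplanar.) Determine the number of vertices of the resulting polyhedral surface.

29

A heptagonal prism: V=14, E=21, F=9.
Attach a nonagonal prism (V=18, E=27, F=11) along a 4-gon: merge 4 vertices and 4 edges, delete both glued faces → V=28, E=44, F=18.
Attach a heptagonal pyramid (V=8, E=14, F=8) along a 7-gon: merge 7 vertices and 7 edges, delete both glued faces → V=29, E=51, F=24.
Check: V − E + F = 29 − 51 + 24 = 2.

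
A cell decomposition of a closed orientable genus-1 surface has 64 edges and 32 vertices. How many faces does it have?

32

For a closed orientable surface of genus 1, χ = 2 − 2·1 = 0.
F = 0 − V + E = 0 − 32 + 64 = 32.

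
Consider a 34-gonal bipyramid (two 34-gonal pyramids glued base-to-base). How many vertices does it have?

A bipyramid over an n-gon has 2n triangular faces and n + 2 vertices: V = 34 + 2 = 36, E = 3·34 = 102, F = 2·34 = 68.

36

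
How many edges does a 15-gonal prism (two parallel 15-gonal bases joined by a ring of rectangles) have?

A prism on an n-gon has two n-gon bases and n rectangular sides: V = 2·15 = 30, E = 3·15 = 45, F = 15 + 2 = 17.

45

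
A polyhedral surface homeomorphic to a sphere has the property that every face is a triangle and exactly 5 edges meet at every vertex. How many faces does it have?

20

Each face has 3 edges and each edge borders two faces, so 2E = 3F.
Each vertex has degree 5, so 5V = 2E and hence V = 3F/5.
Euler: V − E + F = 2 ⇒ (3F/5) − (3F/2) + F = 2.
Multiply by 10: (6 − 15 + 10)F = 20, i.e. 1F = 20.
So F = 20, E = 3·20/2 = 30, V = 3·20/5 = 12.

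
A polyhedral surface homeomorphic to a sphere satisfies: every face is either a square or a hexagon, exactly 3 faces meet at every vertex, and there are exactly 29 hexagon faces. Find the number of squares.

Let x be the number of squares; then F = 29 + x.
Edge–face incidences: 2E = 6·29 + 4·x = 174 + 4x.
Every vertex has degree 3, so 3V = 2E.
Euler: V − E + F = 2 ⇒ (2E)/3 − E + (29 + x) = 2.
Multiply by 6: 2·(2E) − 3·(2E) + 6·(29 + x) = 12, i.e. 174 + 6x − (174 + 4x) = 12.
Collecting terms: 2x = 12, so x = 6.
Then 2E = 174 + 4·6 = 198, so E = 99, V = 2E/3 = 66, F = 29 + 6 = 35.

6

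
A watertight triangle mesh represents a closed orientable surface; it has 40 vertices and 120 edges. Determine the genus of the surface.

1

Every face is a triangle and each edge borders two faces, so 3F = 2·120, giving F = 80.
χ = V − E + F = 40 − 120 + 80 = 0.
For a closed orientable surface χ = 2 − 2g, so g = (2 − (0))/2 = 1.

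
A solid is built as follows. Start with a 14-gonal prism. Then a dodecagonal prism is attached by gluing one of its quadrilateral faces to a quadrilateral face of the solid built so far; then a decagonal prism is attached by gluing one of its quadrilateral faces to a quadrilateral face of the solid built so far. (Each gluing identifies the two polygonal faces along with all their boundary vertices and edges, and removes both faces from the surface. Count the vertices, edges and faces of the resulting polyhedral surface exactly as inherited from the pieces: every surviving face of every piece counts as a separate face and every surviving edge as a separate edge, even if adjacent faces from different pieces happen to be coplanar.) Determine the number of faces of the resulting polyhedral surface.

A 14-gonal prism: V=28, E=42, F=16.
Attach a dodecagonal prism (V=24, E=36, F=14) along a 4-gon: merge 4 vertices and 4 edges, delete both glued faces → V=48, E=74, F=28.
Attach a decagonal prism (V=20, E=30, F=12) along a 4-gon: merge 4 vertices and 4 edges, delete both glued faces → V=64, E=100, F=38.
Check: V − E + F = 64 − 100 + 38 = 2.

38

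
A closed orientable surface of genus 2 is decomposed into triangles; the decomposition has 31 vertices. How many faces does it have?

χ = 2 − 2·2 = -2, and every face is a triangle so 3F = 2E.
V − E + F = -2 with E = 3F/2 gives 31 − (3/2 − 1)·F = -2, so F = 66 and E = 99.

66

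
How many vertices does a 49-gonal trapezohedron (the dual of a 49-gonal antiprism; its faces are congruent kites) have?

The n-trapezohedron (dual of the n-antiprism) has V = 2·49 + 2 = 100, E = 4·49 = 196, F = 2·49 = 98.

100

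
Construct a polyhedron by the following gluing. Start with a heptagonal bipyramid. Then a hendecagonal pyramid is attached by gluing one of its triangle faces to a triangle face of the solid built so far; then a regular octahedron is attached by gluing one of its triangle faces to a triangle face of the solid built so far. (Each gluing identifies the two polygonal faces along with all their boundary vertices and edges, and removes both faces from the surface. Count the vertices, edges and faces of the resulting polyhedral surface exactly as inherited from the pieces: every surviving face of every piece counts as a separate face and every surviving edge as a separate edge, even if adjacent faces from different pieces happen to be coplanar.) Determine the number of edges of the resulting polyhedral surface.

A heptagonal bipyramid: V=9, E=21, F=14.
Attach a hendecagonal pyramid (V=12, E=22, F=12) along a 3-gon: merge 3 vertices and 3 edges, delete both glued faces → V=18, E=40, F=24.
Attach a regular octahedron (V=6, E=12, F=8) along a 3-gon: merge 3 vertices and 3 edges, delete both glued faces → V=21, E=49, F=30.
Check: V − E + F = 21 − 49 + 30 = 2.

49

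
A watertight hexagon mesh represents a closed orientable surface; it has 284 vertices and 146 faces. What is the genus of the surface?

Every face is a hexagon, so 2E = 6·146 = 876, giving E = 438.
χ = V − E + F = 284 − 438 + 146 = -8.
For a closed orientable surface χ = 2 − 2g, so g = (2 − (-8))/2 = 5.

5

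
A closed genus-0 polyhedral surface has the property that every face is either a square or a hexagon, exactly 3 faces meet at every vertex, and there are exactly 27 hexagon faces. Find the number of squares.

Let x be the number of squares; then F = 27 + x.
Edge–face incidences: 2E = 6·27 + 4·x = 162 + 4x.
Every vertex has degree 3, so 3V = 2E.
Euler: V − E + F = 2 ⇒ (2E)/3 − E + (27 + x) = 2.
Multiply by 6: 2·(2E) − 3·(2E) + 6·(27 + x) = 12, i.e. 162 + 6x − (162 + 4x) = 12.
Collecting terms: 2x = 12, so x = 6.
Then 2E = 162 + 4·6 = 186, so E = 93, V = 2E/3 = 62, F = 27 + 6 = 33.

6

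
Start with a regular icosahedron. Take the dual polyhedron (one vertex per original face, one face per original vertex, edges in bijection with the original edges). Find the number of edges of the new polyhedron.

30

The base solid has V = 12, E = 30, F = 20.
The dual swaps V and F and preserves E: V′ = F = 20, E′ = E = 30, F′ = V = 12.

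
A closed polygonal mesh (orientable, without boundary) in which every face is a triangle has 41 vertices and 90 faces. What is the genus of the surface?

Every face is a triangle, so 2E = 3·90 = 270, giving E = 135.
χ = V − E + F = 41 − 135 + 90 = -4.
For a closed orientable surface χ = 2 − 2g, so g = (2 − (-4))/2 = 3.

3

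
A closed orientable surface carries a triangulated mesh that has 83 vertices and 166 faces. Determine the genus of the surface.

1

Every face is a triangle, so 2E = 3·166 = 498, giving E = 249.
χ = V − E + F = 83 − 249 + 166 = 0.
For a closed orientable surface χ = 2 − 2g, so g = (2 − (0))/2 = 1.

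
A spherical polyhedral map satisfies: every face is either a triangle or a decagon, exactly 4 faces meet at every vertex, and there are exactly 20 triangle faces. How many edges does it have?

40

Let x be the number of decagons; then F = 20 + x.
Edge–face incidences: 2E = 3·20 + 10·x = 60 + 10x.
Every vertex has degree 4, so 4V = 2E.
Euler: V − E + F = 2 ⇒ (2E)/4 − E + (20 + x) = 2.
Multiply by 8: 2·(2E) − 4·(2E) + 8·(20 + x) = 16, i.e. 160 + 8x − 2·(60 + 10x) = 16.
Collecting terms: −12x + 40 = 16, so −12x = −24, so x = 2.
Then 2E = 60 + 10·2 = 80, so E = 40, V = 2E/4 = 20, F = 20 + 2 = 22.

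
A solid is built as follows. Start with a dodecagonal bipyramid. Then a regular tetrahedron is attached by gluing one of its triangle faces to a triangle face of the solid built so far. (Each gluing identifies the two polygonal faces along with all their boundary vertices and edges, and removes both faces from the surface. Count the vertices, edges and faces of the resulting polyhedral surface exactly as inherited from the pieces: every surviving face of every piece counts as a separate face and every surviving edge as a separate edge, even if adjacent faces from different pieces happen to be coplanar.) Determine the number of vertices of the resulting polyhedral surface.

15

A dodecagonal bipyramid: V=14, E=36, F=24.
Attach a regular tetrahedron (V=4, E=6, F=4) along a 3-gon: merge 3 vertices and 3 edges, delete both glued faces → V=15, E=39, F=26.
Check: V − E + F = 15 − 39 + 26 = 2.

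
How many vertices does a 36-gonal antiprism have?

72

An antiprism on an n-gon has two n-gon caps and 2n triangles: V = 2·36 = 72, E = 4·36 = 144, F = 2·36 + 2 = 74.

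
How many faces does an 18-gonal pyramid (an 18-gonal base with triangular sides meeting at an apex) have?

19

A pyramid on an n-gon base has one n-gon and n triangles: V = 18 + 1 = 19, E = 2·18 = 36, F = 18 + 1 = 19.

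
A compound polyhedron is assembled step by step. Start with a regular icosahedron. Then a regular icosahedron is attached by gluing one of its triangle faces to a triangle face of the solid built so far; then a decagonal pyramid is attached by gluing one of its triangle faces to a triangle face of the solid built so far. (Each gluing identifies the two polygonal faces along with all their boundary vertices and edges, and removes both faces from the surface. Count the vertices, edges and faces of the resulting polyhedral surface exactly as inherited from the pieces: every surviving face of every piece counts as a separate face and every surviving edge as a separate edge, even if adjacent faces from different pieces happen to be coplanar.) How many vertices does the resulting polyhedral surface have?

A regular icosahedron: V=12, E=30, F=20.
Attach a regular icosahedron (V=12, E=30, F=20) along a 3-gon: merge 3 vertices and 3 edges, delete both glued faces → V=21, E=57, F=38.
Attach a decagonal pyramid (V=11, E=20, F=11) along a 3-gon: merge 3 vertices and 3 edges, delete both glued faces → V=29, E=74, F=47.
Check: V − E + F = 29 − 74 + 47 = 2.

29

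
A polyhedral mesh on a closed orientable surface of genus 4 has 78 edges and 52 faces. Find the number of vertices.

20

For a closed orientable surface of genus 4, χ = 2 − 2·4 = -6.
V = -6 + E − F = -6 + 78 − 52 = 20.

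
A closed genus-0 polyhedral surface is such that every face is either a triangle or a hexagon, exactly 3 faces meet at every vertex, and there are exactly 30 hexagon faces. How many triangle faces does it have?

4

Let x be the number of triangles; then F = 30 + x.
Edge–face incidences: 2E = 6·30 + 3·x = 180 + 3x.
Every vertex has degree 3, so 3V = 2E.
Euler: V − E + F = 2 ⇒ (2E)/3 − E + (30 + x) = 2.
Multiply by 6: 2·(2E) − 3·(2E) + 6·(30 + x) = 12, i.e. 180 + 6x − (180 + 3x) = 12.
Collecting terms: 3x = 12, so x = 4.
Then 2E = 180 + 3·4 = 192, so E = 96, V = 2E/3 = 64, F = 30 + 4 = 34.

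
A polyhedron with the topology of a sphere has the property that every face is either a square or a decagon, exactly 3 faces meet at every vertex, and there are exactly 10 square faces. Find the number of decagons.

Let x be the number of decagons; then F = 10 + x.
Edge–face incidences: 2E = 4·10 + 10·x = 40 + 10x.
Every vertex has degree 3, so 3V = 2E.
Euler: V − E + F = 2 ⇒ (2E)/3 − E + (10 + x) = 2.
Multiply by 6: 2·(2E) − 3·(2E) + 6·(10 + x) = 12, i.e. 60 + 6x − (40 + 10x) = 12.
Collecting terms: −4x + 20 = 12, so −4x = −8, so x = 2.
Then 2E = 40 + 10·2 = 60, so E = 30, V = 2E/3 = 20, F = 10 + 2 = 12.

2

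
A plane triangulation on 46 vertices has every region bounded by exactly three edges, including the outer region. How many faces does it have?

In a plane triangulation 3F = 2E and V − E + F = 2, so F = 2V − 4 = 2·46 − 4 = 88.

88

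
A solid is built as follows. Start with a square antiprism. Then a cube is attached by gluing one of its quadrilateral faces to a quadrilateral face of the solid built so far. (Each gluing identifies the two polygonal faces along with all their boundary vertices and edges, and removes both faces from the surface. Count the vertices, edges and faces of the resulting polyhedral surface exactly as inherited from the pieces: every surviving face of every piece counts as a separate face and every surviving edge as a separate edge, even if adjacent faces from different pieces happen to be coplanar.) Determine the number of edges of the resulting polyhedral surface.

24

A square antiprism: V=8, E=16, F=10.
Attach a cube (V=8, E=12, F=6) along a 4-gon: merge 4 vertices and 4 edges, delete both glued faces → V=12, E=24, F=14.
Check: V − E + F = 12 − 24 + 14 = 2.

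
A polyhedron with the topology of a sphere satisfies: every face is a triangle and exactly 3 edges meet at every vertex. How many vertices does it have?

4

Each face has 3 edges and each edge borders two faces, so 2E = 3F.
Each vertex has degree 3, so 3V = 2E and hence V = 3F/3.
Euler: V − E + F = 2 ⇒ (3F/3) − (3F/2) + F = 2.
Multiply by 6: (6 − 9 + 6)F = 12, i.e. 3F = 12.
So F = 4, E = 3·4/2 = 6, V = 3·4/3 = 4.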